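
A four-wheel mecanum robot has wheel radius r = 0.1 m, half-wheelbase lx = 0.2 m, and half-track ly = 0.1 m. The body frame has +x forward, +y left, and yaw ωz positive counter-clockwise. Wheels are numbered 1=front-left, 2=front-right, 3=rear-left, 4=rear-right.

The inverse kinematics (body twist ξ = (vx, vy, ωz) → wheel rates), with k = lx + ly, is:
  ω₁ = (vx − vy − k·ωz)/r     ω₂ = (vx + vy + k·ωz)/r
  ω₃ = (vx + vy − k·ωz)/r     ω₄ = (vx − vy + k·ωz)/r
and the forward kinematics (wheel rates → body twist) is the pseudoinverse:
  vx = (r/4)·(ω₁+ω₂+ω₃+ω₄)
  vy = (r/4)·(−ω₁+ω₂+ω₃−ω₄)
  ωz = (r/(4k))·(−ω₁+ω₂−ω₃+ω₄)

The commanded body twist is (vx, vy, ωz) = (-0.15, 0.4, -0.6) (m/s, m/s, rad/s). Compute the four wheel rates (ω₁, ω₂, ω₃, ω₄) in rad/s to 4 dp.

(-3.7000, 0.7000, 4.3000, -7.3000)

k = lx + ly = 0.2 + 0.1 = 0.3000;  k·ωz = 0.3000·-0.6 = -0.1800
ω₁ (FL) = (vx − vy − k·ωz)/r = -0.3700/0.1 = -3.7000
ω₂ (FR) = (vx + vy + k·ωz)/r = 0.0700/0.1 = 0.7000
ω₃ (RL) = (vx + vy − k·ωz)/r = 0.4300/0.1 = 4.3000
ω₄ (RR) = (vx − vy + k·ωz)/r = -0.7300/0.1 = -7.3000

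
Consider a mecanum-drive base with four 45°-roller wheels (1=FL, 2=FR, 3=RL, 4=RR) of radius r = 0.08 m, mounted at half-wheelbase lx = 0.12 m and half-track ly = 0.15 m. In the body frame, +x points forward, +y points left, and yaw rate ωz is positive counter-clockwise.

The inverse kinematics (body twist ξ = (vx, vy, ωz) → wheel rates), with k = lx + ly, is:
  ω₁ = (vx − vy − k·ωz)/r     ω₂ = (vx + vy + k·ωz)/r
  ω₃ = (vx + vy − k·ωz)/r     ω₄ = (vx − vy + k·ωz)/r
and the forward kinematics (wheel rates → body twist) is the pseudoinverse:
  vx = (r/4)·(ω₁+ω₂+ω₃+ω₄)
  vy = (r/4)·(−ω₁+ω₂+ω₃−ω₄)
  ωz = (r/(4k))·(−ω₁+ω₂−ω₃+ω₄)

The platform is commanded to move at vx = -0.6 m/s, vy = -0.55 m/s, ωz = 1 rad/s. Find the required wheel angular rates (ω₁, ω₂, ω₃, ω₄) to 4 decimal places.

(-4.0000, -11.0000, -17.7500, 2.7500)

k = lx + ly = 0.12 + 0.15 = 0.2700;  k·ωz = 0.2700·1 = 0.2700
ω₁ (FL) = (vx − vy − k·ωz)/r = -0.3200/0.08 = -4.0000
ω₂ (FR) = (vx + vy + k·ωz)/r = -0.8800/0.08 = -11.0000
ω₃ (RL) = (vx + vy − k·ωz)/r = -1.4200/0.08 = -17.7500
ω₄ (RR) = (vx − vy + k·ωz)/r = 0.2200/0.08 = 2.7500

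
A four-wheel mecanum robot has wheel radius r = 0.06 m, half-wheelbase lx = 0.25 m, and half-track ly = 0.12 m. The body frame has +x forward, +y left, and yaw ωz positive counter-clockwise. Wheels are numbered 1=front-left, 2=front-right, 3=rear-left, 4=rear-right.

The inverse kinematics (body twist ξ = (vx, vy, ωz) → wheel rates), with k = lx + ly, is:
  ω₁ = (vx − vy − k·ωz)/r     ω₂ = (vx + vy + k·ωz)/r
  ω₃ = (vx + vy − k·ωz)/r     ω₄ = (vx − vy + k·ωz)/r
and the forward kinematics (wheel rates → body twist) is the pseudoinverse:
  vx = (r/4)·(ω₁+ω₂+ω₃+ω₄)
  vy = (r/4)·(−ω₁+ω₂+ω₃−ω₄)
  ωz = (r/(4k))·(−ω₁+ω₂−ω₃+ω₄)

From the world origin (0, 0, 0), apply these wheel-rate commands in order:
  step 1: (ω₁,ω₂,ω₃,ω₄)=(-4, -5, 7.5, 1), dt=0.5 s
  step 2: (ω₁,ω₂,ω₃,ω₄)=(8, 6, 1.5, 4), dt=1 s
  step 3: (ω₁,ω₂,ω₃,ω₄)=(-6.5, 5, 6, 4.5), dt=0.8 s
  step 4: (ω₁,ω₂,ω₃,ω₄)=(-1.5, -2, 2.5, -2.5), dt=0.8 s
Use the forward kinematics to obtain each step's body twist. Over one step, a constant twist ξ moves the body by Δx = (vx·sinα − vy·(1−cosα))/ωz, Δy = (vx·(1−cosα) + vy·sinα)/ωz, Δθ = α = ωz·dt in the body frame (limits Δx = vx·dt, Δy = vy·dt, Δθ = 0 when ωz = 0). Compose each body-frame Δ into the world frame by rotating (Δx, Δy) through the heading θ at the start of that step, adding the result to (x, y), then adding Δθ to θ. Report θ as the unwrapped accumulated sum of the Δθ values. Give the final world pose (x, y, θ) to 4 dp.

(0.3349, 0.1410, 0.0142)

step 1: ξ=(vx,vy,ωz)=(-0.0075, 0.0825, -0.3041), dt=0.5 → body Δ=(-0.0006, 0.0414, -0.1520) → world pose (-0.0006, 0.0414, -0.1520)
step 2: ξ=(vx,vy,ωz)=(0.2925, -0.0675, 0.0203), dt=1.0 → body Δ=(0.2932, -0.0645, 0.0203) → world pose (0.2794, -0.0668, -0.1318)
step 3: ξ=(vx,vy,ωz)=(0.1350, 0.1950, 0.4054), dt=0.8 → body Δ=(0.0810, 0.1706, 0.3243) → world pose (0.3822, 0.0917, 0.1926)
step 4: ξ=(vx,vy,ωz)=(-0.0525, 0.0675, -0.2230), dt=0.8 → body Δ=(-0.0370, 0.0575, -0.1784) → world pose (0.3349, 0.1410, 0.0142)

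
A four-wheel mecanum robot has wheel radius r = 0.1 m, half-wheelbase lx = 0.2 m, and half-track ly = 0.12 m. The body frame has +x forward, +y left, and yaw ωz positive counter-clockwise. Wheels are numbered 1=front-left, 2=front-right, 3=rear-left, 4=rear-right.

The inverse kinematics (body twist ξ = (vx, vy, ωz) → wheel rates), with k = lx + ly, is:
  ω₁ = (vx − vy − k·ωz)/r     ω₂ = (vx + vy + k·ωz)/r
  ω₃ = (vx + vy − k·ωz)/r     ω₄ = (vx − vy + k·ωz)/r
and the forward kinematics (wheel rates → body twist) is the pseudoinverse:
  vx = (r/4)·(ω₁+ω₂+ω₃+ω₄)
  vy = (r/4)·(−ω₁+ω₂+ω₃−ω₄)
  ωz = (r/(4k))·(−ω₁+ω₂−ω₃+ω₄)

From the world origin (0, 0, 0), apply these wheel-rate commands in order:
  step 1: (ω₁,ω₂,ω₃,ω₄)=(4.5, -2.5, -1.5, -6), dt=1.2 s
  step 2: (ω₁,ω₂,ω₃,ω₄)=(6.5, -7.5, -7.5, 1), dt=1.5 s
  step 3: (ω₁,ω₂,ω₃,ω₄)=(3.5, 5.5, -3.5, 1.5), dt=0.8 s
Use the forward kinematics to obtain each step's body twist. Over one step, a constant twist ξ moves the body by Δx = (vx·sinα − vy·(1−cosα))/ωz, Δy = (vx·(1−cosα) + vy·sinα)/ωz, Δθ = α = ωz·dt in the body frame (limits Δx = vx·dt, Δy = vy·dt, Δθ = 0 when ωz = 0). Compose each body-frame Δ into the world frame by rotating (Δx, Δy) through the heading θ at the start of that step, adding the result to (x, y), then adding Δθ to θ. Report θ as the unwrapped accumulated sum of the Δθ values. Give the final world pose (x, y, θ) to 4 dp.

(-1.0857, 0.0086, -1.2852)

step 1: ξ=(vx,vy,ωz)=(-0.1375, -0.0625, -0.8984), dt=1.2 → body Δ=(-0.1715, 0.0194, -1.0781) → world pose (-0.1715, 0.0194, -1.0781)
step 2: ξ=(vx,vy,ωz)=(-0.1875, -0.5625, -0.4297), dt=1.5 → body Δ=(-0.5248, -0.6990, -0.6445) → world pose (-1.0356, 0.1511, -1.7227)
step 3: ξ=(vx,vy,ωz)=(0.1750, -0.0750, 0.5469), dt=0.8 → body Δ=(0.1485, -0.0280, 0.4375) → world pose (-1.0857, 0.0086, -1.2852)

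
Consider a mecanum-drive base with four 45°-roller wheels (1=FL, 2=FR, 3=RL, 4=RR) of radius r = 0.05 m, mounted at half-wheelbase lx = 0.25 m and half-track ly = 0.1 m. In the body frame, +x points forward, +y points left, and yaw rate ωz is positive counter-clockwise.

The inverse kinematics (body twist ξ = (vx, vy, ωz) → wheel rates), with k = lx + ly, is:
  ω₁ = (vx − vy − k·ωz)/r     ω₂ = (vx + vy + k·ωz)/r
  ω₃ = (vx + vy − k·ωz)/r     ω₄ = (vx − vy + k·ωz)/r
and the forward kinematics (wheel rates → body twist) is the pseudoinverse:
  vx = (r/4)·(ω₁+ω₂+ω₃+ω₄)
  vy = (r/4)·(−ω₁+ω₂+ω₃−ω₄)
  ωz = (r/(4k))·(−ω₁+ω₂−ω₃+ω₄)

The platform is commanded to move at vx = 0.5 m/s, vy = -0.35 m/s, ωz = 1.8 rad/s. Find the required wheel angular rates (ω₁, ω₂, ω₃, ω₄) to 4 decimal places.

(4.4000, 15.6000, -9.6000, 29.6000)

k = lx + ly = 0.25 + 0.1 = 0.3500;  k·ωz = 0.3500·1.8 = 0.6300
ω₁ (FL) = (vx − vy − k·ωz)/r = 0.2200/0.05 = 4.4000
ω₂ (FR) = (vx + vy + k·ωz)/r = 0.7800/0.05 = 15.6000
ω₃ (RL) = (vx + vy − k·ωz)/r = -0.4800/0.05 = -9.6000
ω₄ (RR) = (vx − vy + k·ωz)/r = 1.4800/0.05 = 29.6000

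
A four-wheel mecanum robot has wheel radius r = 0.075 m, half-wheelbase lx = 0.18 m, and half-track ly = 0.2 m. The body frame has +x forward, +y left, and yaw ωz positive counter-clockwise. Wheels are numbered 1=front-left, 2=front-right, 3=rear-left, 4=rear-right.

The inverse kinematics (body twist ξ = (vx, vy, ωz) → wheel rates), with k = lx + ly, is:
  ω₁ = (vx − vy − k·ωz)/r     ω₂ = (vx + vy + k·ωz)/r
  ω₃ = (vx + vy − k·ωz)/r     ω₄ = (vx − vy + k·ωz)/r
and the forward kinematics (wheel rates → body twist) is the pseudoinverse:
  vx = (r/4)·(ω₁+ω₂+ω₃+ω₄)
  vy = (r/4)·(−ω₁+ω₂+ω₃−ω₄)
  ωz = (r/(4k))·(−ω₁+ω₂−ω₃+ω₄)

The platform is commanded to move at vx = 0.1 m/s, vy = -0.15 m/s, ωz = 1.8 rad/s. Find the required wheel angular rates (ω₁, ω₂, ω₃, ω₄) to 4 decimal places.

(-5.7867, 8.4533, -9.7867, 12.4533)

k = lx + ly = 0.18 + 0.2 = 0.3800;  k·ωz = 0.3800·1.8 = 0.6840
ω₁ (FL) = (vx − vy − k·ωz)/r = -0.4340/0.075 = -5.7867
ω₂ (FR) = (vx + vy + k·ωz)/r = 0.6340/0.075 = 8.4533
ω₃ (RL) = (vx + vy − k·ωz)/r = -0.7340/0.075 = -9.7867
ω₄ (RR) = (vx − vy + k·ωz)/r = 0.9340/0.075 = 12.4533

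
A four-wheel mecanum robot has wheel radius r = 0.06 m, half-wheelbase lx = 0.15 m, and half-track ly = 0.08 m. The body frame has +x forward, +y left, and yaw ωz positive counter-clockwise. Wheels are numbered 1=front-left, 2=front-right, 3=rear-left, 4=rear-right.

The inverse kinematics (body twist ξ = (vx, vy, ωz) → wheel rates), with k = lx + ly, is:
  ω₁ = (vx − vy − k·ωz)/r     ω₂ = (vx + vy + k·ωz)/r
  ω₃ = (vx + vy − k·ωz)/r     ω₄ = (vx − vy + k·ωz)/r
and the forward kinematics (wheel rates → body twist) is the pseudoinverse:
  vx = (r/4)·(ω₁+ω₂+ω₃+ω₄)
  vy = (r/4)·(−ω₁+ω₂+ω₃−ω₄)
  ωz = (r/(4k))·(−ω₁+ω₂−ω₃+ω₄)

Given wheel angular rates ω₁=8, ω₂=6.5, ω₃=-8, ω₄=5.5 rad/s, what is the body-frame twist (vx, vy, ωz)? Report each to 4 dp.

(0.1800, -0.2250, 0.7826)

k = lx + ly = 0.15 + 0.08 = 0.2300
ω₁+ω₂+ω₃+ω₄ = 12.0000  →  vx = (0.06/4)·12.0000 = 0.1800
−ω₁+ω₂+ω₃−ω₄ = -15.0000  →  vy = (0.06/4)·-15.0000 = -0.2250
−ω₁+ω₂−ω₃+ω₄ = 12.0000  →  ωz = (0.06/0.9200)·12.0000 = 0.7826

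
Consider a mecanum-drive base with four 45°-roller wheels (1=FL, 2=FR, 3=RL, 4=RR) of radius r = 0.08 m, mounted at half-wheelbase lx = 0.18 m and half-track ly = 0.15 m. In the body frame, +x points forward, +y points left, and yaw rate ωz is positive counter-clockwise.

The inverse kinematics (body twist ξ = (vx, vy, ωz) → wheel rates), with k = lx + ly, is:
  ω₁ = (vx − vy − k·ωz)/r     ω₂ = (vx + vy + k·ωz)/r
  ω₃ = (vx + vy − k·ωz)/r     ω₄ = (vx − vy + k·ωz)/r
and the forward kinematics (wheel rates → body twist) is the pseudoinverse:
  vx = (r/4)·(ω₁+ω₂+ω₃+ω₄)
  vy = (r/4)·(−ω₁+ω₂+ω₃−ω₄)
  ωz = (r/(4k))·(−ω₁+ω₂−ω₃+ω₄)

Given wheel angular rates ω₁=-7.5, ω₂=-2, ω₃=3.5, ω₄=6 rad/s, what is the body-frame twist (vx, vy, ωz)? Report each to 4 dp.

k = lx + ly = 0.18 + 0.15 = 0.3300
ω₁+ω₂+ω₃+ω₄ = 0.0000  →  vx = (0.08/4)·0.0000 = 0.0000
−ω₁+ω₂+ω₃−ω₄ = 3.0000  →  vy = (0.08/4)·3.0000 = 0.0600
−ω₁+ω₂−ω₃+ω₄ = 8.0000  →  ωz = (0.08/1.3200)·8.0000 = 0.4848

(0.0000, 0.0600, 0.4848)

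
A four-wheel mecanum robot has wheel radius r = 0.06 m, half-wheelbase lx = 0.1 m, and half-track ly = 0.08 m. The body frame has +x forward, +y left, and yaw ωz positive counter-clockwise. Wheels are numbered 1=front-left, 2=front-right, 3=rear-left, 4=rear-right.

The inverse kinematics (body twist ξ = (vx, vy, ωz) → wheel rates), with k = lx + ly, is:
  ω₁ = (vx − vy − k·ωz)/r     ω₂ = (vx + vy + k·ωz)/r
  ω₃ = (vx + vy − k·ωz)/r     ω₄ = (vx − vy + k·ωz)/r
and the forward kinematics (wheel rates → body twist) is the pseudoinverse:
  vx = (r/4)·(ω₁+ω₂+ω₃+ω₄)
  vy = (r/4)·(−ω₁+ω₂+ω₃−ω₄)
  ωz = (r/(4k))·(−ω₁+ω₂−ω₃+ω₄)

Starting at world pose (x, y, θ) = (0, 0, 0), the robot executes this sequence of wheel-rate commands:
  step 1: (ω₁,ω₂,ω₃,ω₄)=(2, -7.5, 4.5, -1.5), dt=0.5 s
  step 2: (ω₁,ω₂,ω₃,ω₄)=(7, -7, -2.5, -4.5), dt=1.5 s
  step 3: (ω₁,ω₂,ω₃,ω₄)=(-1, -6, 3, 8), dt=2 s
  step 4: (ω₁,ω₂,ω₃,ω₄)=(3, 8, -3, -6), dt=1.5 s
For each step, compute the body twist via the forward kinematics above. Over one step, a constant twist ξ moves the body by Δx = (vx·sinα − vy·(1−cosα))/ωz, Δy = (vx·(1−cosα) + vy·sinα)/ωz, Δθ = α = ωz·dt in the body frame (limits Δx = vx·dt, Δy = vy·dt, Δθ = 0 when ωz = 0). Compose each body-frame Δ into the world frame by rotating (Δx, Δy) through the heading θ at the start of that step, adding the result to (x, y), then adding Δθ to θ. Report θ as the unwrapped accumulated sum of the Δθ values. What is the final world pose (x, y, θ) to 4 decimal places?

(-0.4226, 0.1652, -2.3958)

step 1: ξ=(vx,vy,ωz)=(-0.0375, -0.0525, -1.2917), dt=0.5 → body Δ=(-0.0257, -0.0186, -0.6458) → world pose (-0.0257, -0.0186, -0.6458)
step 2: ξ=(vx,vy,ωz)=(-0.1050, -0.1800, -1.3333), dt=1.5 → body Δ=(-0.2628, -0.0112, -2.0000) → world pose (-0.2423, 0.1306, -2.6458)
step 3: ξ=(vx,vy,ωz)=(0.0600, -0.1500, 0.0000), dt=2.0 → body Δ=(0.1200, -0.3000, 0.0000) → world pose (-0.4905, 0.3374, -2.6458)
step 4: ξ=(vx,vy,ωz)=(0.0300, 0.1200, 0.1667), dt=1.5 → body Δ=(0.0221, 0.1837, 0.2500) → world pose (-0.4226, 0.1652, -2.3958)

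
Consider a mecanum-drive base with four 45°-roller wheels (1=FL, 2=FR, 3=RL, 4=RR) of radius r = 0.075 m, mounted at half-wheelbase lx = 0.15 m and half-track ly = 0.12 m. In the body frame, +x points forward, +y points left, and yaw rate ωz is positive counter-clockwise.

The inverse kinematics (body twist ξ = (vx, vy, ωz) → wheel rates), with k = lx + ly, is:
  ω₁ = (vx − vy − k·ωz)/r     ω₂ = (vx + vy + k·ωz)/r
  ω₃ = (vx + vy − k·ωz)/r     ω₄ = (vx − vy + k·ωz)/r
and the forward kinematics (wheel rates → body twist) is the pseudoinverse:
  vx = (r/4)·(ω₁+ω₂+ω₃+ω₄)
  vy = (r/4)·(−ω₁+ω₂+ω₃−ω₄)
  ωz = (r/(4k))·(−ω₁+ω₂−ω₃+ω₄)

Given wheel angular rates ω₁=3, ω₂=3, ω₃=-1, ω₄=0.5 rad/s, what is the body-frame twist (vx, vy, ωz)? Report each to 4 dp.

(0.1031, -0.0281, 0.1042)

k = lx + ly = 0.15 + 0.12 = 0.2700
ω₁+ω₂+ω₃+ω₄ = 5.5000  →  vx = (0.075/4)·5.5000 = 0.1031
−ω₁+ω₂+ω₃−ω₄ = -1.5000  →  vy = (0.075/4)·-1.5000 = -0.0281
−ω₁+ω₂−ω₃+ω₄ = 1.5000  →  ωz = (0.075/1.0800)·1.5000 = 0.1042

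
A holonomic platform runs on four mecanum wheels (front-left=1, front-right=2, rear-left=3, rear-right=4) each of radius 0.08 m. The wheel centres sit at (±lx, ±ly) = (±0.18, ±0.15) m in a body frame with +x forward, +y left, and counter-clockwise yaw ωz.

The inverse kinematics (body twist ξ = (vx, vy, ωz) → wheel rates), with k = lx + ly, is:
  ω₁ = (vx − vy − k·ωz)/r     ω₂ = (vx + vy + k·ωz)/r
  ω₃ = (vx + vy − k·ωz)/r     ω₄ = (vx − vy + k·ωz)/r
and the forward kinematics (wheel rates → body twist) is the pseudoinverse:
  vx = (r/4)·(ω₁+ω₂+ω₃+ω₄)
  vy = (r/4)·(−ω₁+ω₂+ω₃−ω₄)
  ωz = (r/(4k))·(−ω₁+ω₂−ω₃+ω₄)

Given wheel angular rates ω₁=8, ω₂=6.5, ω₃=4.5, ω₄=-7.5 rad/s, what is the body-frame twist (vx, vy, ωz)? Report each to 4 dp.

(0.2300, 0.2100, -0.8182)

k = lx + ly = 0.18 + 0.15 = 0.3300
ω₁+ω₂+ω₃+ω₄ = 11.5000  →  vx = (0.08/4)·11.5000 = 0.2300
−ω₁+ω₂+ω₃−ω₄ = 10.5000  →  vy = (0.08/4)·10.5000 = 0.2100
−ω₁+ω₂−ω₃+ω₄ = -13.5000  →  ωz = (0.08/1.3200)·-13.5000 = -0.8182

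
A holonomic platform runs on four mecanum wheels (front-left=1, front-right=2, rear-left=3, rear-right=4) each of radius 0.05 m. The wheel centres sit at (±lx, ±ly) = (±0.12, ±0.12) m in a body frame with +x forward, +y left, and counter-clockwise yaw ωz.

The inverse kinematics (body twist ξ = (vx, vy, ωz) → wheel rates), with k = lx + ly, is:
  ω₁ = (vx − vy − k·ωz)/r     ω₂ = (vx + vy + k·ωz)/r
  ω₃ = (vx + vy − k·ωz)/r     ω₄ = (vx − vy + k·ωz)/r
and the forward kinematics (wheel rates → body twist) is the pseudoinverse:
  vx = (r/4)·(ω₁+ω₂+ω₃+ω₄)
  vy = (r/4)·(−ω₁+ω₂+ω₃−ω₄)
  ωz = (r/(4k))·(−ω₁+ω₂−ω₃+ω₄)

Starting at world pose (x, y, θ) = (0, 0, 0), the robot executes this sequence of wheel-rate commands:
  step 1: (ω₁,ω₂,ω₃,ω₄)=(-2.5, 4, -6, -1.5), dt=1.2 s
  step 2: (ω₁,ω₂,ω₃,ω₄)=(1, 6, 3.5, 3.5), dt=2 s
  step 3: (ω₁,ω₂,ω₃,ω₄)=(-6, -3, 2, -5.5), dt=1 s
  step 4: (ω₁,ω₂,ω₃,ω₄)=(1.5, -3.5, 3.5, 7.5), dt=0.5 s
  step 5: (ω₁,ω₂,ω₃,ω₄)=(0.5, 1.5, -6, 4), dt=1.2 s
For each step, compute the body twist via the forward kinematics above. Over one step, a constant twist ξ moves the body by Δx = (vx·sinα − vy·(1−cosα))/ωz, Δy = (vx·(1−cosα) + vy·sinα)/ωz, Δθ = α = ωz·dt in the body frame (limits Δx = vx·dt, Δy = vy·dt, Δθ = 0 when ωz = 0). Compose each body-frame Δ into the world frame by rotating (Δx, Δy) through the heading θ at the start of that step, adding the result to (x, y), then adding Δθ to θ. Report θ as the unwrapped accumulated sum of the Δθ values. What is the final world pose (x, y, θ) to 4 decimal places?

step 1: ξ=(vx,vy,ωz)=(-0.0750, 0.0250, 0.5729), dt=1.2 → body Δ=(-0.0930, -0.0020, 0.6875) → world pose (-0.0930, -0.0020, 0.6875)
step 2: ξ=(vx,vy,ωz)=(0.1750, 0.0625, 0.2604), dt=2.0 → body Δ=(0.3026, 0.2085, 0.5208) → world pose (0.0085, 0.3511, 1.2083)
step 3: ξ=(vx,vy,ωz)=(-0.1563, 0.1313, -0.2344), dt=1.0 → body Δ=(-0.1395, 0.1483, -0.2344) → world pose (-0.1796, 0.2733, 0.9740)
step 4: ξ=(vx,vy,ωz)=(0.1125, -0.1125, -0.0521), dt=0.5 → body Δ=(0.0555, -0.0570, -0.0260) → world pose (-0.1013, 0.2871, 0.9479)
step 5: ξ=(vx,vy,ωz)=(0.0000, -0.1125, 0.5729), dt=1.2 → body Δ=(0.0446, -0.1246, 0.6875) → world pose (0.0260, 0.2507, 1.6354)

(0.0260, 0.2507, 1.6354)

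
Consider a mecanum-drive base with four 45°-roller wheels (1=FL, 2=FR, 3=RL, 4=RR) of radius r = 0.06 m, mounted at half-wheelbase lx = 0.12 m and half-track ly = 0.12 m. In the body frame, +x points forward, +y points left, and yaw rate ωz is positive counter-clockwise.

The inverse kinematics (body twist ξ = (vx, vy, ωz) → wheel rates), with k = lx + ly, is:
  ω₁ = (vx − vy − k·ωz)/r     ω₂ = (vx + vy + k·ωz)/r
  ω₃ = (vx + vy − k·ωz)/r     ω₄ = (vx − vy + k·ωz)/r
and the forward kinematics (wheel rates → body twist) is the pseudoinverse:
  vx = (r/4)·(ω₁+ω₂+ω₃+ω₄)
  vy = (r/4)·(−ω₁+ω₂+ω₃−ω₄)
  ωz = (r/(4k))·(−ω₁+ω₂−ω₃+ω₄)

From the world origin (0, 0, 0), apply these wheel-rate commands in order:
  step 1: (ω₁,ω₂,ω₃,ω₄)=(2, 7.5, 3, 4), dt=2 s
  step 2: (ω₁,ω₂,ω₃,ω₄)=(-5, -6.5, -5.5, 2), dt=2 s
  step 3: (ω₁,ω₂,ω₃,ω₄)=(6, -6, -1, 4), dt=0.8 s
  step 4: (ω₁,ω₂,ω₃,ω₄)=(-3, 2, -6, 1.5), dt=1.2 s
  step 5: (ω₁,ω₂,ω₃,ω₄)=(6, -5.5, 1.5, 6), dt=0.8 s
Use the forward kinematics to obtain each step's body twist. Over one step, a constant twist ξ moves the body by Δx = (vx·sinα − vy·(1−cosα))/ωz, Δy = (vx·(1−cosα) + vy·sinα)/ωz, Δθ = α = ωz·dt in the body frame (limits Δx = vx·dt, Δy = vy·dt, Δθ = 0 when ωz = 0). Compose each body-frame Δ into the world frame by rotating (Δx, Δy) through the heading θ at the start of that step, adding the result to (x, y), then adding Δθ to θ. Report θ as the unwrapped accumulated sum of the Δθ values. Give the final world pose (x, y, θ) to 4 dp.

(0.8684, -0.1242, 1.8000)

step 1: ξ=(vx,vy,ωz)=(0.2475, 0.0675, 0.4062), dt=2.0 → body Δ=(0.3904, 0.3109, 0.8125) → world pose (0.3904, 0.3109, 0.8125)
step 2: ξ=(vx,vy,ωz)=(-0.2250, -0.1350, 0.3750), dt=2.0 → body Δ=(-0.3124, -0.4064, 0.7500) → world pose (0.4706, -0.1954, 1.5625)
step 3: ξ=(vx,vy,ωz)=(0.0450, -0.2550, -0.4375), dt=0.8 → body Δ=(-0.0001, -0.2061, -0.3500) → world pose (0.6767, -0.1971, 1.2125)
step 4: ξ=(vx,vy,ωz)=(-0.0825, -0.0375, 0.7812), dt=1.2 → body Δ=(-0.0655, -0.0818, 0.9375) → world pose (0.7303, -0.2872, 2.1500)
step 5: ξ=(vx,vy,ωz)=(0.1200, -0.2400, -0.4375), dt=0.8 → body Δ=(0.0608, -0.2047, -0.3500) → world pose (0.8684, -0.1242, 1.8000)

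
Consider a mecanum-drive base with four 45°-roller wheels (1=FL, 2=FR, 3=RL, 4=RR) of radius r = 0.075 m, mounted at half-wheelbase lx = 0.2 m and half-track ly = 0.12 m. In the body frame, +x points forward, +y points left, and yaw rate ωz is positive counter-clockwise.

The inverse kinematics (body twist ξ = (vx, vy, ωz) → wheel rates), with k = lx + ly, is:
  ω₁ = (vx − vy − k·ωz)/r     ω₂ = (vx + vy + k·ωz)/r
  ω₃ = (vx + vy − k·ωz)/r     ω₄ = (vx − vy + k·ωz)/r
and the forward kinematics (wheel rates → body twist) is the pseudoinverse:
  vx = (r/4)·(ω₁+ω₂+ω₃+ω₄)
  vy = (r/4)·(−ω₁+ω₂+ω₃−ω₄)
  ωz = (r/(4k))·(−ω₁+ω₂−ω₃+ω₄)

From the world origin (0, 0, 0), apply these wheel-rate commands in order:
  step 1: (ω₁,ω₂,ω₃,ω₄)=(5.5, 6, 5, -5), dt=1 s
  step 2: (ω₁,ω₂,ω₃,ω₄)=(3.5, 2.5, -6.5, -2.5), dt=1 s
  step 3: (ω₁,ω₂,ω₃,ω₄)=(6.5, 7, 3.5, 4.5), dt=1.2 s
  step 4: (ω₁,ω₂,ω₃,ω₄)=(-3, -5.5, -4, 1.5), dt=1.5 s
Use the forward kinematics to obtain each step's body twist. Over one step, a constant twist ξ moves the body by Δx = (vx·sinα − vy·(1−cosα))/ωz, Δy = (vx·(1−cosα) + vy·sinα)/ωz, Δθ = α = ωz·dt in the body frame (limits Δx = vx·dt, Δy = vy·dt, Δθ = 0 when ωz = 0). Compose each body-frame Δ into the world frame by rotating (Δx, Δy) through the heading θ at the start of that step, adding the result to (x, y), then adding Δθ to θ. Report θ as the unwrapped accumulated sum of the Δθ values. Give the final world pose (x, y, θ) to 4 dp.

(0.2823, -0.2741, -0.0117)

step 1: ξ=(vx,vy,ωz)=(0.2156, 0.1969, -0.5566), dt=1.0 → body Δ=(0.2581, 0.1284, -0.5566) → world pose (0.2581, 0.1284, -0.5566)
step 2: ξ=(vx,vy,ωz)=(-0.0562, -0.0938, 0.1758), dt=1.0 → body Δ=(-0.0477, -0.0982, 0.1758) → world pose (0.1656, 0.0702, -0.3809)
step 3: ξ=(vx,vy,ωz)=(0.4031, -0.0094, 0.0879), dt=1.2 → body Δ=(0.4834, 0.0143, 0.1055) → world pose (0.6197, -0.0962, -0.2754)
step 4: ξ=(vx,vy,ωz)=(-0.2062, -0.1500, 0.1758), dt=1.5 → body Δ=(-0.2763, -0.2630, 0.2637) → world pose (0.2823, -0.2741, -0.0117)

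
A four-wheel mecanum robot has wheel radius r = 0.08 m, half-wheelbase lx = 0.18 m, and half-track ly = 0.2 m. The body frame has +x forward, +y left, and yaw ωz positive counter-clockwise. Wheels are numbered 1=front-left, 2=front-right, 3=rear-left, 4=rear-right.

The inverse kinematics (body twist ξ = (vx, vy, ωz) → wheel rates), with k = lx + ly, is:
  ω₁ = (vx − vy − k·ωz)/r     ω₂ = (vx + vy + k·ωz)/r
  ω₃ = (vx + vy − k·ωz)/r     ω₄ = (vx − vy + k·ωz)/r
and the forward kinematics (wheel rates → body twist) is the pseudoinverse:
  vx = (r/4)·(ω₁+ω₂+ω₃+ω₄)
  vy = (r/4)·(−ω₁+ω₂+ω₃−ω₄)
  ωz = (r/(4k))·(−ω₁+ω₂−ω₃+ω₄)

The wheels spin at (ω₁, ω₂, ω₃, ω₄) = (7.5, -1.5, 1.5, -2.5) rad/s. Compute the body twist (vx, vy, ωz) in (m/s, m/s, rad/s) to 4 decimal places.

k = lx + ly = 0.18 + 0.2 = 0.3800
ω₁+ω₂+ω₃+ω₄ = 5.0000  →  vx = (0.08/4)·5.0000 = 0.1000
−ω₁+ω₂+ω₃−ω₄ = -5.0000  →  vy = (0.08/4)·-5.0000 = -0.1000
−ω₁+ω₂−ω₃+ω₄ = -13.0000  →  ωz = (0.08/1.5200)·-13.0000 = -0.6842

(0.1000, -0.1000, -0.6842)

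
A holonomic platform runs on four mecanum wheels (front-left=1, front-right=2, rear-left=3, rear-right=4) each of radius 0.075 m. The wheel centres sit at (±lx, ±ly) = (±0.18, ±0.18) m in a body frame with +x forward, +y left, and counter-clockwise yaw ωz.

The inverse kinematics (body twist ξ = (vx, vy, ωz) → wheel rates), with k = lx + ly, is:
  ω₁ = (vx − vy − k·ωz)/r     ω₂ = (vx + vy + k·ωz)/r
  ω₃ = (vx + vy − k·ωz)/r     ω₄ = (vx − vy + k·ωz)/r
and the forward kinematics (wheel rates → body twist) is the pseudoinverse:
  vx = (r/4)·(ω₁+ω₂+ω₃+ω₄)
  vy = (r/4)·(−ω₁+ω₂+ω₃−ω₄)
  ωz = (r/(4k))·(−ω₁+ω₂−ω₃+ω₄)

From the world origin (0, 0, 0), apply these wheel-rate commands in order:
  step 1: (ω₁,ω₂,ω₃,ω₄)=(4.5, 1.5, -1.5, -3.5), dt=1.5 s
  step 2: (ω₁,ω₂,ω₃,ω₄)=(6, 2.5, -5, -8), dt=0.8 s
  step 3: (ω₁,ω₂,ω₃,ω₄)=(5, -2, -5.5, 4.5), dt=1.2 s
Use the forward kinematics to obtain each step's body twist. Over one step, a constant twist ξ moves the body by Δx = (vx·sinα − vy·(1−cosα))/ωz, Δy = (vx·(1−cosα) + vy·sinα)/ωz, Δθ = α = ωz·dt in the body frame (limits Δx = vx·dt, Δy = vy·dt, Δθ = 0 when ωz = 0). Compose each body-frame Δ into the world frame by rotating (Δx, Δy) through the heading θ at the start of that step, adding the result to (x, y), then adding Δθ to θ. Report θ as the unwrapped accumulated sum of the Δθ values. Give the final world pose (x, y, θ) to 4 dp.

step 1: ξ=(vx,vy,ωz)=(0.0187, -0.0187, -0.2604), dt=1.5 → body Δ=(0.0220, -0.0328, -0.3906) → world pose (0.0220, -0.0328, -0.3906)
step 2: ξ=(vx,vy,ωz)=(-0.0844, -0.0094, -0.3385), dt=0.8 → body Δ=(-0.0677, 0.0017, -0.2708) → world pose (-0.0400, -0.0055, -0.6615)
step 3: ξ=(vx,vy,ωz)=(0.0375, -0.3187, 0.1562), dt=1.2 → body Δ=(0.0805, -0.3761, 0.1875) → world pose (-0.2074, -0.3517, -0.4740)

(-0.2074, -0.3517, -0.4740)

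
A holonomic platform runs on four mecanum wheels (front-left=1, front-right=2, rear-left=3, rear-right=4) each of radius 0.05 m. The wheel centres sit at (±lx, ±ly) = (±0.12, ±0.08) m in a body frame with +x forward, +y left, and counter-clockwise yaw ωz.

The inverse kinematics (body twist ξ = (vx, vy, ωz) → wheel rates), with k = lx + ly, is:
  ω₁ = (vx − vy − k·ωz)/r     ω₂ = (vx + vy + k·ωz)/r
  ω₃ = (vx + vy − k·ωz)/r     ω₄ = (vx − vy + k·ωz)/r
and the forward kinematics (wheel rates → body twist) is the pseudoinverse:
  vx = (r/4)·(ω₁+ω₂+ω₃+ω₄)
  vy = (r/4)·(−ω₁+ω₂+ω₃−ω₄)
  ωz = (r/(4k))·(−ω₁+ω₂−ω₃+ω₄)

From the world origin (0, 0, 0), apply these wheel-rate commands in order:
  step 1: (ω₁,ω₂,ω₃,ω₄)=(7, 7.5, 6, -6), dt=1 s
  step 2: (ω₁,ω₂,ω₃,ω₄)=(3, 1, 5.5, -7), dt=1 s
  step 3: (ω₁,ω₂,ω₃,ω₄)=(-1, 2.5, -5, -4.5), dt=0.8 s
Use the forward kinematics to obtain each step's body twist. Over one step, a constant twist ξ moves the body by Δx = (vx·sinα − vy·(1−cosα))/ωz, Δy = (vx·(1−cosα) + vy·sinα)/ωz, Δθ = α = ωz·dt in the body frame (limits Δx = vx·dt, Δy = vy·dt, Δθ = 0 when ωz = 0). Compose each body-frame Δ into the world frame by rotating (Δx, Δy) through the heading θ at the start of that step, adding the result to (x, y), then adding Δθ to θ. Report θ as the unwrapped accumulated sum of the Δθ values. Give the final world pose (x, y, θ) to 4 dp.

step 1: ξ=(vx,vy,ωz)=(0.1813, 0.1562, -0.7188), dt=1.0 → body Δ=(0.2198, 0.0808, -0.7188) → world pose (0.2198, 0.0808, -0.7188)
step 2: ξ=(vx,vy,ωz)=(0.0312, 0.1313, -0.9062), dt=1.0 → body Δ=(0.0827, 0.1008, -0.9062) → world pose (0.3484, 0.1022, -1.6250)
step 3: ξ=(vx,vy,ωz)=(-0.1000, 0.0375, 0.2500), dt=0.8 → body Δ=(-0.0825, 0.0218, 0.2000) → world pose (0.3747, 0.1833, -1.4250)

(0.3747, 0.1833, -1.4250)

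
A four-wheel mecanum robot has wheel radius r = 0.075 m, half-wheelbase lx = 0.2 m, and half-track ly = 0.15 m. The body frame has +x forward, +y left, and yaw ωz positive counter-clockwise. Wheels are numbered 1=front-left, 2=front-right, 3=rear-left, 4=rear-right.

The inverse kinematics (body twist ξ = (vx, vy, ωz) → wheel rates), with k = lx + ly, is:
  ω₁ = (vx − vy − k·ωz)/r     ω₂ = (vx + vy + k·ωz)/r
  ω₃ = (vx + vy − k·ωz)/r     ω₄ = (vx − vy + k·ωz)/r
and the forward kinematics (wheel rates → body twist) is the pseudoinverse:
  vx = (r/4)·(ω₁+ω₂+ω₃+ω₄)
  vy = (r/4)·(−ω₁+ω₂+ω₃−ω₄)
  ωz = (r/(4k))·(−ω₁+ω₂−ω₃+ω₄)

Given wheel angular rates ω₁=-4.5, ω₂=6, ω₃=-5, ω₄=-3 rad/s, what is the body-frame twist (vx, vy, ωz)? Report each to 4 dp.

(-0.1219, 0.1594, 0.6696)

k = lx + ly = 0.2 + 0.15 = 0.3500
ω₁+ω₂+ω₃+ω₄ = -6.5000  →  vx = (0.075/4)·-6.5000 = -0.1219
−ω₁+ω₂+ω₃−ω₄ = 8.5000  →  vy = (0.075/4)·8.5000 = 0.1594
−ω₁+ω₂−ω₃+ω₄ = 12.5000  →  ωz = (0.075/1.4000)·12.5000 = 0.6696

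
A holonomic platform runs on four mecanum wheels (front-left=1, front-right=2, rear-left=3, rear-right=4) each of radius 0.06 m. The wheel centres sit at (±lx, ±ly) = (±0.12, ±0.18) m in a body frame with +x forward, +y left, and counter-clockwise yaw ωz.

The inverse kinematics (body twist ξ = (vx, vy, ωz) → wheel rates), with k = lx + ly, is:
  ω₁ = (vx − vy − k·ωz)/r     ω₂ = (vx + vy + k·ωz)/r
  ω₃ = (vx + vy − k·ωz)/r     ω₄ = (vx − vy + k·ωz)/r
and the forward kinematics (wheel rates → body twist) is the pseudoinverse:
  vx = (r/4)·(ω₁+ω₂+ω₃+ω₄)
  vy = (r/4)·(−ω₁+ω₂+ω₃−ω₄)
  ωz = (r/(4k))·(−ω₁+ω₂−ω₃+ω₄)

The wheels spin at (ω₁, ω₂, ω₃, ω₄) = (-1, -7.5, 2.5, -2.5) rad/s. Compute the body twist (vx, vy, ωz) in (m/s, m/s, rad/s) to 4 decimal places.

k = lx + ly = 0.12 + 0.18 = 0.3000
ω₁+ω₂+ω₃+ω₄ = -8.5000  →  vx = (0.06/4)·-8.5000 = -0.1275
−ω₁+ω₂+ω₃−ω₄ = -1.5000  →  vy = (0.06/4)·-1.5000 = -0.0225
−ω₁+ω₂−ω₃+ω₄ = -11.5000  →  ωz = (0.06/1.2000)·-11.5000 = -0.5750

(-0.1275, -0.0225, -0.5750)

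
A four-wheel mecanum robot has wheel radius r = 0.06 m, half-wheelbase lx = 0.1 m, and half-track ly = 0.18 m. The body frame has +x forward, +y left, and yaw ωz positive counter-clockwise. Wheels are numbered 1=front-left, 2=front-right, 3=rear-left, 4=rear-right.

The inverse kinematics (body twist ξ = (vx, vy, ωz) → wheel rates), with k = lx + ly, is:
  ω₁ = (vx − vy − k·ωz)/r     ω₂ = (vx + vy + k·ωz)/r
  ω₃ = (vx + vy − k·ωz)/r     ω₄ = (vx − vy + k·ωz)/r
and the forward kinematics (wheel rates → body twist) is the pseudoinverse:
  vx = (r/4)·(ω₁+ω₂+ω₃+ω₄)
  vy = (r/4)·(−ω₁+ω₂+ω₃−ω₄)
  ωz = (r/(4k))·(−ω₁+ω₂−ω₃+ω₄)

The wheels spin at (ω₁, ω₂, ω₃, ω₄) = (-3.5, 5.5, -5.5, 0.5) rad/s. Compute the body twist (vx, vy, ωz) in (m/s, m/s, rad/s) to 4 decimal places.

(-0.0450, 0.0450, 0.8036)

k = lx + ly = 0.1 + 0.18 = 0.2800
ω₁+ω₂+ω₃+ω₄ = -3.0000  →  vx = (0.06/4)·-3.0000 = -0.0450
−ω₁+ω₂+ω₃−ω₄ = 3.0000  →  vy = (0.06/4)·3.0000 = 0.0450
−ω₁+ω₂−ω₃+ω₄ = 15.0000  →  ωz = (0.06/1.1200)·15.0000 = 0.8036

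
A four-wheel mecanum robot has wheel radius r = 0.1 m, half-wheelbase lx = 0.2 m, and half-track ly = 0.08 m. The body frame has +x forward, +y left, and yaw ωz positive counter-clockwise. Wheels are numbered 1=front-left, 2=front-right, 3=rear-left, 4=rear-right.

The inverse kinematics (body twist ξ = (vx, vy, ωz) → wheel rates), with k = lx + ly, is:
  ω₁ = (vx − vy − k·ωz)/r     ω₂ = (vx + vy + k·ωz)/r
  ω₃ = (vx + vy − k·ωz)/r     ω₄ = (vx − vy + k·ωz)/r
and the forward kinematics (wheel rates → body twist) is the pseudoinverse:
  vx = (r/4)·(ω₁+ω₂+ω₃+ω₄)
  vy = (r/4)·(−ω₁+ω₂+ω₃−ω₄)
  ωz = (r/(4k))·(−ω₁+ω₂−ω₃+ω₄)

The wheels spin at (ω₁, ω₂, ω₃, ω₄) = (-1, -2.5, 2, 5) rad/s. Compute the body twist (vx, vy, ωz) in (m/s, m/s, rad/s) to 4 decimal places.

(0.0875, -0.1125, 0.1339)

k = lx + ly = 0.2 + 0.08 = 0.2800
ω₁+ω₂+ω₃+ω₄ = 3.5000  →  vx = (0.1/4)·3.5000 = 0.0875
−ω₁+ω₂+ω₃−ω₄ = -4.5000  →  vy = (0.1/4)·-4.5000 = -0.1125
−ω₁+ω₂−ω₃+ω₄ = 1.5000  →  ωz = (0.1/1.1200)·1.5000 = 0.1339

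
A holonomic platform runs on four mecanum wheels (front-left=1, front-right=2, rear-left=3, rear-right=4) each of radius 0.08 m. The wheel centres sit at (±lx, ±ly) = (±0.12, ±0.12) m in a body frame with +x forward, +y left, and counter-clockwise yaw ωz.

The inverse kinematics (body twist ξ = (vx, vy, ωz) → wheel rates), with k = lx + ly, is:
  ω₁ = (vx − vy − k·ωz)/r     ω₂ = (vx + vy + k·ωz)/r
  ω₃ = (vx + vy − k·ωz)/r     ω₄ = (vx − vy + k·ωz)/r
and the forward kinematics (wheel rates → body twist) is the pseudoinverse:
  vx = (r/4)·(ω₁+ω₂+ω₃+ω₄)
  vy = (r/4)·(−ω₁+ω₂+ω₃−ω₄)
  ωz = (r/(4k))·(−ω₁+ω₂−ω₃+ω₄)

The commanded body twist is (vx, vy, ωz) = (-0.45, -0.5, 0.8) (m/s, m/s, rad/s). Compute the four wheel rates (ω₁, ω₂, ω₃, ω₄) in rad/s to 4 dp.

(-1.7750, -9.4750, -14.2750, 3.0250)

k = lx + ly = 0.12 + 0.12 = 0.2400;  k·ωz = 0.2400·0.8 = 0.1920
ω₁ (FL) = (vx − vy − k·ωz)/r = -0.1420/0.08 = -1.7750
ω₂ (FR) = (vx + vy + k·ωz)/r = -0.7580/0.08 = -9.4750
ω₃ (RL) = (vx + vy − k·ωz)/r = -1.1420/0.08 = -14.2750
ω₄ (RR) = (vx − vy + k·ωz)/r = 0.2420/0.08 = 3.0250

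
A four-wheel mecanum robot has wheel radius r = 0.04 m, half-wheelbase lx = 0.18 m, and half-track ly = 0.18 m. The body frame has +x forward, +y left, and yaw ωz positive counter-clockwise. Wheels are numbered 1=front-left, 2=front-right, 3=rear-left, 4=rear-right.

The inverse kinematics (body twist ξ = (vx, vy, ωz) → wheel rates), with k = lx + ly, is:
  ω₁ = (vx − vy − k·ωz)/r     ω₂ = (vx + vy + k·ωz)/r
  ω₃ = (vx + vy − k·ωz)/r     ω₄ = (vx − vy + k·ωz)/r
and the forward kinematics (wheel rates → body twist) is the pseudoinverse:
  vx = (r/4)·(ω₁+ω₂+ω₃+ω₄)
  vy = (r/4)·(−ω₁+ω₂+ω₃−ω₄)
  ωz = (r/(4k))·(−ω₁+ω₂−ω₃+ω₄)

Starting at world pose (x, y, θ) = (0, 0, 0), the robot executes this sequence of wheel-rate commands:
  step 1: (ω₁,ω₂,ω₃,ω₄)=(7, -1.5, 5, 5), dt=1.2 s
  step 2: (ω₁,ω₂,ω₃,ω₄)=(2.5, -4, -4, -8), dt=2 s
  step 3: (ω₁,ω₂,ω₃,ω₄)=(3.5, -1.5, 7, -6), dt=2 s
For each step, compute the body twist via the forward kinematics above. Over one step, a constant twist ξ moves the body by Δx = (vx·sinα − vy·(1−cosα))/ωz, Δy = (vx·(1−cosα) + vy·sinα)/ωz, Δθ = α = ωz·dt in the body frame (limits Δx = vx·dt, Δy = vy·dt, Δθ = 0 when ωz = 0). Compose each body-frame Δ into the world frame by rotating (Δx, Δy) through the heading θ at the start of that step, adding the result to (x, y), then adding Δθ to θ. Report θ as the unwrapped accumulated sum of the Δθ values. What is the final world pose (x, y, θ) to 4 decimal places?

(0.0809, -0.0487, -1.8667)

step 1: ξ=(vx,vy,ωz)=(0.1550, -0.0850, -0.2361), dt=1.2 → body Δ=(0.1692, -0.1268, -0.2833) → world pose (0.1692, -0.1268, -0.2833)
step 2: ξ=(vx,vy,ωz)=(-0.1350, -0.0250, -0.2917), dt=2.0 → body Δ=(-0.2691, 0.0293, -0.5833) → world pose (-0.0810, -0.0234, -0.8667)
step 3: ξ=(vx,vy,ωz)=(0.0300, 0.0800, -0.5000), dt=2.0 → body Δ=(0.1240, 0.1071, -1.0000) → world pose (0.0809, -0.0487, -1.8667)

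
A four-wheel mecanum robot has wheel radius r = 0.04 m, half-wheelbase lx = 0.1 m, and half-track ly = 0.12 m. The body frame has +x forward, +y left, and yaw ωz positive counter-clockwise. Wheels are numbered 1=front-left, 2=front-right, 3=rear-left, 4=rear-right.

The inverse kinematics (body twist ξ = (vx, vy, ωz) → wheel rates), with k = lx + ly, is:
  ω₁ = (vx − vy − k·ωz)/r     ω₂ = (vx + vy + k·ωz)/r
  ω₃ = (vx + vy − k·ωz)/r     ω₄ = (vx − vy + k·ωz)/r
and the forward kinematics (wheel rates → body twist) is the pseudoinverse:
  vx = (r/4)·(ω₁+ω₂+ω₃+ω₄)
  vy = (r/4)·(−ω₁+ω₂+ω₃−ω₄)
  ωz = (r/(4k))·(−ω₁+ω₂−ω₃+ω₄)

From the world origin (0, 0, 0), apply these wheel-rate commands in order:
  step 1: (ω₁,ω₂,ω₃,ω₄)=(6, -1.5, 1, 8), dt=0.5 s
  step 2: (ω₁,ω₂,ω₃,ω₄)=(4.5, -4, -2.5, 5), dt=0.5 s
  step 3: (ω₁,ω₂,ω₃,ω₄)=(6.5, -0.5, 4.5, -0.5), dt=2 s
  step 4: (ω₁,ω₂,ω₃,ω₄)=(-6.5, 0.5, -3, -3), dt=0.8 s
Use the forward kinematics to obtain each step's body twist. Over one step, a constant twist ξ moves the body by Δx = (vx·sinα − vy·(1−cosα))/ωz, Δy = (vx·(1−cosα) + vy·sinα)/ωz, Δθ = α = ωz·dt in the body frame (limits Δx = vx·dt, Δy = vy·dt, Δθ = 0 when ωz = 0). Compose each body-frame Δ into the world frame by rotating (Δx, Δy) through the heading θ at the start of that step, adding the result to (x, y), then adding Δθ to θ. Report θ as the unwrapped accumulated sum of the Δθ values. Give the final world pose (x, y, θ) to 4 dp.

(0.2136, -0.1785, -0.8705)

step 1: ξ=(vx,vy,ωz)=(0.1350, -0.1450, -0.0227), dt=0.5 → body Δ=(0.0671, -0.0729, -0.0114) → world pose (0.0671, -0.0729, -0.0114)
step 2: ξ=(vx,vy,ωz)=(0.0300, -0.1600, -0.0455), dt=0.5 → body Δ=(0.0141, -0.0802, -0.0227) → world pose (0.0803, -0.1532, -0.0341)
step 3: ξ=(vx,vy,ωz)=(0.1000, -0.0200, -0.5455), dt=2.0 → body Δ=(0.1429, -0.1312, -1.0909) → world pose (0.2186, -0.2892, -1.1250)
step 4: ξ=(vx,vy,ωz)=(-0.1200, 0.0700, 0.3182), dt=0.8 → body Δ=(-0.1021, 0.0432, 0.2545) → world pose (0.2136, -0.1785, -0.8705)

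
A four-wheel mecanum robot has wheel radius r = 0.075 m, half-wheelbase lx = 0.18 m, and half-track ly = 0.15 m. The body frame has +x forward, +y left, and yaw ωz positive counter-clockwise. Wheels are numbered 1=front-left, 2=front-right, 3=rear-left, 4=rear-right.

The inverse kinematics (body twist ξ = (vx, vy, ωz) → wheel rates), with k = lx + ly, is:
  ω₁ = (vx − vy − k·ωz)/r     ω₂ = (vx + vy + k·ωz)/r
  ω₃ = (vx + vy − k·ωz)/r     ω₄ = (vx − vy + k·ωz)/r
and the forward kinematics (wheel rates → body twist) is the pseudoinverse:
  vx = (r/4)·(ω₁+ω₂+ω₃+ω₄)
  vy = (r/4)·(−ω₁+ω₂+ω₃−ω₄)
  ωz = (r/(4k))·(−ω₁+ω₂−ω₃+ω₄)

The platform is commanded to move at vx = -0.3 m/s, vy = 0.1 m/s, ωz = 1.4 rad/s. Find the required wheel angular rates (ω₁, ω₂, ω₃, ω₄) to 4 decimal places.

(-11.4933, 3.4933, -8.8267, 0.8267)

k = lx + ly = 0.18 + 0.15 = 0.3300;  k·ωz = 0.3300·1.4 = 0.4620
ω₁ (FL) = (vx − vy − k·ωz)/r = -0.8620/0.075 = -11.4933
ω₂ (FR) = (vx + vy + k·ωz)/r = 0.2620/0.075 = 3.4933
ω₃ (RL) = (vx + vy − k·ωz)/r = -0.6620/0.075 = -8.8267
ω₄ (RR) = (vx − vy + k·ωz)/r = 0.0620/0.075 = 0.8267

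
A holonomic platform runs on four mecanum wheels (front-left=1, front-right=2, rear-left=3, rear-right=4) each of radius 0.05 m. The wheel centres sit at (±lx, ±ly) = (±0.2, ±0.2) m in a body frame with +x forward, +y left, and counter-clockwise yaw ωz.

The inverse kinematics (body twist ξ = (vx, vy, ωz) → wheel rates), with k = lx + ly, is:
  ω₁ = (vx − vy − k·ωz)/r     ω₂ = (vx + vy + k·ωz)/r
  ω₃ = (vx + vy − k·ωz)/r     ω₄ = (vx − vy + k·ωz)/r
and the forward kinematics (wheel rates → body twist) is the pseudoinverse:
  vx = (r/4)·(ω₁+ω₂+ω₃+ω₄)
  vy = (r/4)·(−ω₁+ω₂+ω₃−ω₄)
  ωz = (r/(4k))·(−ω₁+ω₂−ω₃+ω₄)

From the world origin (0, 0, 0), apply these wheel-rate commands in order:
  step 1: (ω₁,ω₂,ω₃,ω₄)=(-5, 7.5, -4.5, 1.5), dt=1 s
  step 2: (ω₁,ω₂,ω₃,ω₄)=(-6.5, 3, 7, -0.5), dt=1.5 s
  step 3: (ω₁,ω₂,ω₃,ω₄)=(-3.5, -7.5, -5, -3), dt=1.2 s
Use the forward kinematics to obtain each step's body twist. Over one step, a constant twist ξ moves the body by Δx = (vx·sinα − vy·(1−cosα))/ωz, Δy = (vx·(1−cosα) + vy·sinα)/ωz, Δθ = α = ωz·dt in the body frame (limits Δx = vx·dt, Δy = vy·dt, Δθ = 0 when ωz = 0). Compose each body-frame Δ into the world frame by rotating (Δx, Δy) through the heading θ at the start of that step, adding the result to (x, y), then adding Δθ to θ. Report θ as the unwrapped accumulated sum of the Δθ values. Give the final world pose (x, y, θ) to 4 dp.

(-0.3457, 0.1250, 0.5969)

step 1: ξ=(vx,vy,ωz)=(-0.0062, 0.0812, 0.5781), dt=1.0 → body Δ=(-0.0287, 0.0750, 0.5781) → world pose (-0.0287, 0.0750, 0.5781)
step 2: ξ=(vx,vy,ωz)=(0.0375, 0.2125, 0.0625), dt=1.5 → body Δ=(0.0412, 0.3209, 0.0938) → world pose (-0.1696, 0.3663, 0.6719)
step 3: ξ=(vx,vy,ωz)=(-0.2375, -0.0750, -0.0625), dt=1.2 → body Δ=(-0.2881, -0.0792, -0.0750) → world pose (-0.3457, 0.1250, 0.5969)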